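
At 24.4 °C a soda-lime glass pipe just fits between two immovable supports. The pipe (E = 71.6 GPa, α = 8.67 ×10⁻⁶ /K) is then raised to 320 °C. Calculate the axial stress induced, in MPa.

ΔT = 295.6 K. Constrained thermal stress σ = E·α·ΔT = 71.60×10³ MPa × 8.67×10⁻⁶ × 295.6 = 184 MPa (compressive).

184 MPa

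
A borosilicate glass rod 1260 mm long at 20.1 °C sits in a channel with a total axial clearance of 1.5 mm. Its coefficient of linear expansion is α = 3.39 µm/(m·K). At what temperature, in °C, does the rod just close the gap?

371 °C

α·L₀·ΔT = 1.5 mm ⇒ ΔT = 1.5 / (3.39×10⁻⁶ × 1260.0) = 351.2 K.
T = 20.1 + 351.2 = 371.3 °C.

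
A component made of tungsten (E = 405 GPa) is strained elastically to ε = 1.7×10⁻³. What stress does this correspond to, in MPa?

688 MPa

σ = E·ε = 405000 MPa × 1.7×10⁻³ = 688 MPa.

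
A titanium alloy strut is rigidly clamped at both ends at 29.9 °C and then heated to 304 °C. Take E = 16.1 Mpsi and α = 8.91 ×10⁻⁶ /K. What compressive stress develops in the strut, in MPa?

E = 16.1 Mpsi = 111.0 GPa.
ΔT = 274.1 K. Constrained thermal stress σ = E·α·ΔT = 111.0×10³ MPa × 8.91×10⁻⁶ × 274.1 = 271 MPa (compressive).

271 MPa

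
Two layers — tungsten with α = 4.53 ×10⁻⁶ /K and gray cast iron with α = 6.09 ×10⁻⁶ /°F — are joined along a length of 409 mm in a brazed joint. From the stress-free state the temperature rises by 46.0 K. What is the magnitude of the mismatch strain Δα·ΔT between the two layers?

gray cast iron: α = 6.09×10⁻⁶/°F × 9/5 = 11.0×10⁻⁶/K.
Δα = |4.53 − 11.0|×10⁻⁶/K = 6.43×10⁻⁶/K.
Mismatch strain = Δα·ΔT = 6.43×10⁻⁶ × 46.0 = 2.96×10⁻⁴.

2.96×10⁻⁴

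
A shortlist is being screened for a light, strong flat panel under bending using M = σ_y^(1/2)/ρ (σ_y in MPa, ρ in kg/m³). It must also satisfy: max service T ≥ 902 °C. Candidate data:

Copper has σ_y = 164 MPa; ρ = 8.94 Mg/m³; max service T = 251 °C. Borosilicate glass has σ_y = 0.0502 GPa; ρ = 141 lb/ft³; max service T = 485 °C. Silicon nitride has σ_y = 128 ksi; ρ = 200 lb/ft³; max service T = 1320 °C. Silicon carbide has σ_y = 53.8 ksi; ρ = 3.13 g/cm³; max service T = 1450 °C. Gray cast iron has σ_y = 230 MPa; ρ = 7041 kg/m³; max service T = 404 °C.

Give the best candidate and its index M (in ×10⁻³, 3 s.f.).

silicon nitride, M = 9.27×10⁻³

Screen on constraints: max service T ≥ 902 °C. Survivors: silicon nitride, silicon carbide.
Convert each candidate to consistent units, then evaluate M:
  silicon nitride: σ_y = 882.5 MPa, ρ = 3204 kg/m³
  silicon carbide: σ_y = 370.9 MPa, ρ = 3130 kg/m³
  silicon nitride: M = 9.27×10⁻³
  silicon carbide: M = 6.15×10⁻³
Silicon nitride has the largest M.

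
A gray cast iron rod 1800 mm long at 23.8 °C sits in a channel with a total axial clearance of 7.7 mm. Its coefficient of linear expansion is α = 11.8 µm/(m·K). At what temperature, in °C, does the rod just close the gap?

386 °C

α·L₀·ΔT = 7.7 mm ⇒ ΔT = 7.7 / (11.8×10⁻⁶ × 1800.0) = 362.5 K.
T = 23.8 + 362.5 = 386.3 °C.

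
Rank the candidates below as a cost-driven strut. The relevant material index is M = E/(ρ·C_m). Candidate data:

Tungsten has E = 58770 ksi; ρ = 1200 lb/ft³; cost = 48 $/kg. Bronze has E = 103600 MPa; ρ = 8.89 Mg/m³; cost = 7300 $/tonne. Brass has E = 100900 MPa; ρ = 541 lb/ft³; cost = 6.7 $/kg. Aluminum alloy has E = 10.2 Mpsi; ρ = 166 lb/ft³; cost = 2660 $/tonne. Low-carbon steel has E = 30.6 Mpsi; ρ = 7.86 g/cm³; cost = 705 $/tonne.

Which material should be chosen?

After converting to SI:
  tungsten: E = 405.2 GPa, ρ = 19220 kg/m³, cost = 48.00 $/kg
  bronze: E = 103.6 GPa, ρ = 8890 kg/m³, cost = 7.300 $/kg
  brass: E = 100.9 GPa, ρ = 8666 kg/m³, cost = 6.700 $/kg
  aluminum alloy: E = 70.33 GPa, ρ = 2659 kg/m³, cost = 2.660 $/kg
  low-carbon steel: E = 211.0 GPa, ρ = 7860 kg/m³, cost = 0.7050 $/kg
  low-carbon steel: M = 38.1 MN·m per $
  aluminum alloy: M = 9.94 MN·m per $
  brass: M = 1.74 MN·m per $
  bronze: M = 1.60 MN·m per $
  tungsten: M = 0.439 MN·m per $
Highest index: low-carbon steel.

low-carbon steel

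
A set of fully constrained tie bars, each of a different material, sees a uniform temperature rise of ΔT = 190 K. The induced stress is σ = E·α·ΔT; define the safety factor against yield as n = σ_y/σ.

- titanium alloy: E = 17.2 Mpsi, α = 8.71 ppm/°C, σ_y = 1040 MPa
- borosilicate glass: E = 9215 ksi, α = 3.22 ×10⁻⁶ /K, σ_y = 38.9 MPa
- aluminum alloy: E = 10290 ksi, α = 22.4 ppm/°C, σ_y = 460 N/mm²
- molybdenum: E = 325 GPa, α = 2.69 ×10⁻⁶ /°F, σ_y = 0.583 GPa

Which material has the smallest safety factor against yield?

borosilicate glass

Converting E to GPa, α to ×10⁻⁶/K, σ_y to MPa, then σ and n for each:
  titanium alloy: E = 118.6, α = 8.71, σ_y = 1040 → σ = 196 MPa, n = 5.30
  borosilicate glass: E = 63.54, α = 3.22, σ_y = 38.90 → σ = 38.9 MPa, n = 1.00
  aluminum alloy: E = 70.95, α = 22.4, σ_y = 460.0 → σ = 302 MPa, n = 1.52
  molybdenum: E = 325.0, α = 4.84, σ_y = 583.0 → σ = 299 MPa, n = 1.95
The minimum is borosilicate glass at n = 1.00.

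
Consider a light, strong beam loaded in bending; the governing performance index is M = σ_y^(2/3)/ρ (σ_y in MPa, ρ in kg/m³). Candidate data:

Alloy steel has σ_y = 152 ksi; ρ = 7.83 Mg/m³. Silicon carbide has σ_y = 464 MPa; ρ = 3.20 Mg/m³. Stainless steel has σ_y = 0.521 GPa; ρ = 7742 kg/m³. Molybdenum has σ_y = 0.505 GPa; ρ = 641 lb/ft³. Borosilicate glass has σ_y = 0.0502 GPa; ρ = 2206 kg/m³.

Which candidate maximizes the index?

In SI units:
  alloy steel: σ_y = 1048 MPa, ρ = 7830 kg/m³
  silicon carbide: σ_y = 464.0 MPa, ρ = 3200 kg/m³
  stainless steel: σ_y = 521.0 MPa, ρ = 7742 kg/m³
  molybdenum: σ_y = 505.0 MPa, ρ = 10270 kg/m³
  borosilicate glass: σ_y = 50.20 MPa, ρ = 2206 kg/m³
  silicon carbide: M = 18.7×10⁻³
  alloy steel: M = 13.2×10⁻³
  stainless steel: M = 8.36×10⁻³
  molybdenum: M = 6.18×10⁻³
  borosilicate glass: M = 6.17×10⁻³
Silicon carbide has the largest M.

silicon carbide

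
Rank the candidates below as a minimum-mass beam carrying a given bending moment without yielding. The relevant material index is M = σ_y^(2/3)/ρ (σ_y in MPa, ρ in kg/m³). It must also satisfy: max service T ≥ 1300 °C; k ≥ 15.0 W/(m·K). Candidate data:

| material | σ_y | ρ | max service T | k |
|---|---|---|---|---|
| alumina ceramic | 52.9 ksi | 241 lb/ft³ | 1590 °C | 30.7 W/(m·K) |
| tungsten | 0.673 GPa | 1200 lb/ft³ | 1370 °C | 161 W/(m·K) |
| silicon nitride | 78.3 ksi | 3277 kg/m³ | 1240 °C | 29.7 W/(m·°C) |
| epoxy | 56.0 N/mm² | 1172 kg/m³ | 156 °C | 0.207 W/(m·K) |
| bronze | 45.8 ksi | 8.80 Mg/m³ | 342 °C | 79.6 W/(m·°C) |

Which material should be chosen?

Screen on constraints: max service T ≥ 1300 °C; k ≥ 15.0 W/(m·K). Survivors: alumina ceramic, tungsten.
After converting to SI:
  alumina ceramic: σ_y = 364.7 MPa, ρ = 3860 kg/m³
  tungsten: σ_y = 673.0 MPa, ρ = 19220 kg/m³
  alumina ceramic: M = 13.2×10⁻³
  tungsten: M = 4.00×10⁻³
Alumina ceramic ranks first.

alumina ceramic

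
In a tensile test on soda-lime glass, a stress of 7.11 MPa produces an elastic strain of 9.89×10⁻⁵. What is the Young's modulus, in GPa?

E = σ/ε = 7.11 MPa / 9.89×10⁻⁵ = 71890 MPa = 71.9 GPa.

71.9 GPa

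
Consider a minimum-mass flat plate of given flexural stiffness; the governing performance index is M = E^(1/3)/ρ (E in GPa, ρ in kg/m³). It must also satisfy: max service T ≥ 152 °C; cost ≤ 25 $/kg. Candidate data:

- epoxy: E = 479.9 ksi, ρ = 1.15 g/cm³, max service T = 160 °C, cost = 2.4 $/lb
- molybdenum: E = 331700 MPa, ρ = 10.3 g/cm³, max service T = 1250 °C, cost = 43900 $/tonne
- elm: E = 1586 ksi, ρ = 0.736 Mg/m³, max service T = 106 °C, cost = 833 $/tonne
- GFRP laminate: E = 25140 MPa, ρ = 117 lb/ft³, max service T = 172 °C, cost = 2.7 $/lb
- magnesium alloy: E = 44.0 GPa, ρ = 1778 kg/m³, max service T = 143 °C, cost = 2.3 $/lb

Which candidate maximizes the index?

GFRP laminate

Screen on constraints: max service T ≥ 152 °C; cost ≤ 25 $/kg. Survivors: epoxy, GFRP laminate.
In SI units:
  epoxy: E = 3.309 GPa, ρ = 1150 kg/m³
  GFRP laminate: E = 25.14 GPa, ρ = 1874 kg/m³
  GFRP laminate: M = 1.56×10⁻³
  epoxy: M = 1.30×10⁻³
Highest index: GFRP laminate.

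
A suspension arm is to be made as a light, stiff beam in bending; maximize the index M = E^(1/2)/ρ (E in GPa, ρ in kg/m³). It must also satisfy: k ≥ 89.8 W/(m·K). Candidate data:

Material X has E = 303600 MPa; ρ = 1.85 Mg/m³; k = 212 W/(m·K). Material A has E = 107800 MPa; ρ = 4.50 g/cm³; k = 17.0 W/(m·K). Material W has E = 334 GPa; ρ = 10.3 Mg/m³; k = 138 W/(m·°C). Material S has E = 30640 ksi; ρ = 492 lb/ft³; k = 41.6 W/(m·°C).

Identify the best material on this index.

material X

Screen on constraints: k ≥ 89.8 W/(m·K). Survivors: material X, material W.
Convert each candidate to consistent units, then evaluate M:
  material X: E = 303.6 GPa, ρ = 1850 kg/m³
  material W: E = 334.0 GPa, ρ = 10300 kg/m³
  material X: M = 9.42×10⁻³
  material W: M = 1.77×10⁻³
Material X ranks first.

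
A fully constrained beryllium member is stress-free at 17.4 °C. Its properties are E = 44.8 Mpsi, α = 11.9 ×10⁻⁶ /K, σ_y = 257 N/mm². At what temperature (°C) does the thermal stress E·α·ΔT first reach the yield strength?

87.3 °C

E = 44.8 Mpsi = 308.9 GPa.
σ_y = 257 N/mm² = 257.0 MPa.
E·α·ΔT = 257.0 MPa ⇒ ΔT = 257.0 / (308.9×10³ × 11.9×10⁻⁶) = 69.92 K.
T = 17.4 + 69.92 = 87.32 °C.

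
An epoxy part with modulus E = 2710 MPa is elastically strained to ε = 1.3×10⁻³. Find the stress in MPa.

3.52 MPa

E = 2710 MPa = 2.710 GPa.
σ = E·ε = 2710 MPa × 1.3×10⁻³ = 3.52 MPa.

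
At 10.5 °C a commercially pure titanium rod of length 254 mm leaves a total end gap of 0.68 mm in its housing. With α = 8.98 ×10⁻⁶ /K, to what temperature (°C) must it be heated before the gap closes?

α·L₀·ΔT = 0.68 mm ⇒ ΔT = 0.68 / (8.98×10⁻⁶ × 254.0) = 298.1 K.
T = 10.5 + 298.1 = 308.6 °C.

309 °C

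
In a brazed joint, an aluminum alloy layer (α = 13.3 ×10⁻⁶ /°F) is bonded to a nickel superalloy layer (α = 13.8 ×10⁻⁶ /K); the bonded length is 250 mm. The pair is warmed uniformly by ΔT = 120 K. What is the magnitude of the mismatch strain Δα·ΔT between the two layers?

1.22×10⁻³

aluminum alloy: α = 13.3×10⁻⁶/°F × 9/5 = 23.9×10⁻⁶/K.
Δα = |23.9 − 13.8|×10⁻⁶/K = 10.1×10⁻⁶/K.
Mismatch strain = Δα·ΔT = 10.1×10⁻⁶ × 120.0 = 1.22×10⁻³.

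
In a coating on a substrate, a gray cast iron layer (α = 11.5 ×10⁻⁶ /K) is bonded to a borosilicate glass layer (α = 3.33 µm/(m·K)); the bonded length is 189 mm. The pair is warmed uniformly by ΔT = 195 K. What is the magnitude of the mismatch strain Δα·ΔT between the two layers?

1.59×10⁻³

Δα = |11.5 − 3.33|×10⁻⁶/K = 8.17×10⁻⁶/K.
Mismatch strain = Δα·ΔT = 8.17×10⁻⁶ × 195.0 = 1.59×10⁻³.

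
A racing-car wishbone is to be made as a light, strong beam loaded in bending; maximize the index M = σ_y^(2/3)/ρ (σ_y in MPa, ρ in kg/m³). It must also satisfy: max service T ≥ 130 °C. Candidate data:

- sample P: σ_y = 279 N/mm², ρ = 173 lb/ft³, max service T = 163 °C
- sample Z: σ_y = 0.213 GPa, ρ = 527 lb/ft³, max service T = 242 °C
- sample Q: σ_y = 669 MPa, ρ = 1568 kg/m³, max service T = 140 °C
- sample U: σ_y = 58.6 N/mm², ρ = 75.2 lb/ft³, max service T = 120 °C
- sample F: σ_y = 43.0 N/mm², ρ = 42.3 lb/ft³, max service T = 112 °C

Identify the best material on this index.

Screen on constraints: max service T ≥ 130 °C. Survivors: sample P, sample Z, sample Q.
Convert each candidate to consistent units, then evaluate M:
  sample P: σ_y = 279.0 MPa, ρ = 2771 kg/m³
  sample Z: σ_y = 213.0 MPa, ρ = 8442 kg/m³
  sample Q: σ_y = 669.0 MPa, ρ = 1568 kg/m³
  sample Q: M = 48.8×10⁻³
  sample P: M = 15.4×10⁻³
  sample Z: M = 4.22×10⁻³
Sample Q has the largest M.

sample Q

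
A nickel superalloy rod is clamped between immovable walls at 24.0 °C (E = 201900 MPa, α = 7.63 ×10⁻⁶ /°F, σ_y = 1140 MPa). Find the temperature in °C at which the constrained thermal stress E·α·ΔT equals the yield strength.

E = 201900 MPa = 201.9 GPa.
α = 7.63×10⁻⁶/°F × 9/5 = 13.7×10⁻⁶/K.
E·α·ΔT = 1140 MPa ⇒ ΔT = 1140 / (201.9×10³ × 13.7×10⁻⁶) = 411.1 K.
T = 24.0 + 411.1 = 435.1 °C.

435 °C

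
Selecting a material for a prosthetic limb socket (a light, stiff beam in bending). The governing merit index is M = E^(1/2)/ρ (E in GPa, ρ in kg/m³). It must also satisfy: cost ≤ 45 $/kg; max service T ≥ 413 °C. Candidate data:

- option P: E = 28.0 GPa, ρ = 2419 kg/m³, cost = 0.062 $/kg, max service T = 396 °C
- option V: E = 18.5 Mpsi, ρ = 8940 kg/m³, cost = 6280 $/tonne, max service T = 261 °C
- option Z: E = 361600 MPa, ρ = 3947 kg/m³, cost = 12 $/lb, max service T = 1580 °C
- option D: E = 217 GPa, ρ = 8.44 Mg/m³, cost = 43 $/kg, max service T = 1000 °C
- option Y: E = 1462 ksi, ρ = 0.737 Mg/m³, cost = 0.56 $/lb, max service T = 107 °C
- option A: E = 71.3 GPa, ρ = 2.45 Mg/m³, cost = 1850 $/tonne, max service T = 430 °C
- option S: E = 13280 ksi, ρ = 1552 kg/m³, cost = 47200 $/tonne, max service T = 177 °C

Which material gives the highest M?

option Z

Screen on constraints: cost ≤ 45 $/kg; max service T ≥ 413 °C. Survivors: option Z, option D, option A.
Normalizing units and computing the index:
  option Z: E = 361.6 GPa, ρ = 3947 kg/m³
  option D: E = 217.0 GPa, ρ = 8440 kg/m³
  option A: E = 71.30 GPa, ρ = 2450 kg/m³
  option Z: M = 4.82×10⁻³
  option A: M = 3.45×10⁻³
  option D: M = 1.75×10⁻³
Highest index: option Z.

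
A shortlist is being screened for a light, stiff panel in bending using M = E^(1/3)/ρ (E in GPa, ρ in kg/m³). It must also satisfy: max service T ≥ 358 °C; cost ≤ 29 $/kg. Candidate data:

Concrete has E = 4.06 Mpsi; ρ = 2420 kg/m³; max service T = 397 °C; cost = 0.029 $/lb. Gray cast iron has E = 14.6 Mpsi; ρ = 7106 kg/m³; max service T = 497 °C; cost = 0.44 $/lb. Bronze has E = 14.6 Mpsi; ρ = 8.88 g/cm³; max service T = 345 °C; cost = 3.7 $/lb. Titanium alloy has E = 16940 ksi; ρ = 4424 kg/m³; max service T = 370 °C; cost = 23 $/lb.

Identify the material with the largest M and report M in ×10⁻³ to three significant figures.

concrete, M = 1.25×10⁻³

Screen on constraints: max service T ≥ 358 °C; cost ≤ 29 $/kg. Survivors: concrete, gray cast iron.
In SI units:
  concrete: E = 27.99 GPa, ρ = 2420 kg/m³
  gray cast iron: E = 100.7 GPa, ρ = 7106 kg/m³
  concrete: M = 1.25×10⁻³
  gray cast iron: M = 0.655×10⁻³
Concrete has the largest M.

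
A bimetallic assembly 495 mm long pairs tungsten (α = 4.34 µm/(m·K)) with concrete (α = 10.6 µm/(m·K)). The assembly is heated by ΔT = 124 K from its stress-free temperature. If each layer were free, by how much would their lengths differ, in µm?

384 µm

Δα = |4.34 − 10.6|×10⁻⁶/K = 6.26×10⁻⁶/K.
ΔL_mismatch = Δα·L·ΔT = 6.26×10⁻⁶ × 495.0 mm × 124.0 K = 384 µm.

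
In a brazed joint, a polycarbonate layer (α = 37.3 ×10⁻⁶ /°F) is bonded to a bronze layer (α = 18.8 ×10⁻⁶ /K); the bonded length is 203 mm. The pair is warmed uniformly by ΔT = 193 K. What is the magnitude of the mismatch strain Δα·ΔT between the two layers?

polycarbonate: α = 37.3×10⁻⁶/°F × 9/5 = 67.1×10⁻⁶/K.
Δα = |67.1 − 18.8|×10⁻⁶/K = 48.3×10⁻⁶/K.
Mismatch strain = Δα·ΔT = 48.3×10⁻⁶ × 193.0 = 9.33×10⁻³.

9.33×10⁻³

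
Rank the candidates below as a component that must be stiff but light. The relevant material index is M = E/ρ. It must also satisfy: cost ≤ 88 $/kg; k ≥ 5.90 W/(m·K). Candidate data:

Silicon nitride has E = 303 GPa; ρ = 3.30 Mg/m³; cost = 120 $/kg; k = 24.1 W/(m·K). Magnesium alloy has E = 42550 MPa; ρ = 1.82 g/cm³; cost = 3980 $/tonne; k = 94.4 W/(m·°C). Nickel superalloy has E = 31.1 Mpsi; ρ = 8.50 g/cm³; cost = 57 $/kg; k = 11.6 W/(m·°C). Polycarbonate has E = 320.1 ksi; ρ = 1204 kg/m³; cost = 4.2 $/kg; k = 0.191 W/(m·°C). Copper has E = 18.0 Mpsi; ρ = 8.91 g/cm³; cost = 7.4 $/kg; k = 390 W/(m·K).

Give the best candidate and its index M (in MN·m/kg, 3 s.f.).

nickel superalloy, M = 25.2 MN·m/kg

Screen on constraints: cost ≤ 88 $/kg; k ≥ 5.90 W/(m·K). Survivors: magnesium alloy, nickel superalloy, copper.
In SI units:
  magnesium alloy: E = 42.55 GPa, ρ = 1820 kg/m³
  nickel superalloy: E = 214.4 GPa, ρ = 8500 kg/m³
  copper: E = 124.1 GPa, ρ = 8910 kg/m³
  nickel superalloy: M = 25.2 MN·m/kg
  magnesium alloy: M = 23.4 MN·m/kg
  copper: M = 13.9 MN·m/kg
Nickel superalloy has the largest M.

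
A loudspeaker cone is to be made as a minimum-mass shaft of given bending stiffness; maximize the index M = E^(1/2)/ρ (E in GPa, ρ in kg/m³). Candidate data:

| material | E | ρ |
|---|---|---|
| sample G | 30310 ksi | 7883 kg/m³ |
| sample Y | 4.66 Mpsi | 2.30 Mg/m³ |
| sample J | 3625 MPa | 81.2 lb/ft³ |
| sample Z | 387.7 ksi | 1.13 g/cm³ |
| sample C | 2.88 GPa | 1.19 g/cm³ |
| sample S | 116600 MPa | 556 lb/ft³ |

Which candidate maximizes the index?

sample Y

Normalizing units and computing the index:
  sample G: E = 209.0 GPa, ρ = 7883 kg/m³
  sample Y: E = 32.13 GPa, ρ = 2300 kg/m³
  sample J: E = 3.625 GPa, ρ = 1301 kg/m³
  sample Z: E = 2.673 GPa, ρ = 1130 kg/m³
  sample C: E = 2.880 GPa, ρ = 1190 kg/m³
  sample S: E = 116.6 GPa, ρ = 8906 kg/m³
  sample Y: M = 2.46×10⁻³
  sample G: M = 1.83×10⁻³
  sample J: M = 1.46×10⁻³
  sample Z: M = 1.45×10⁻³
  sample C: M = 1.43×10⁻³
  sample S: M = 1.21×10⁻³
Sample Y ranks first.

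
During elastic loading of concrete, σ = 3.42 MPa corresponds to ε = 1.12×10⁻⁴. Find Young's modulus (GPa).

30.5 GPa

E = σ/ε = 3.42 MPa / 1.12×10⁻⁴ = 30540 MPa = 30.5 GPa.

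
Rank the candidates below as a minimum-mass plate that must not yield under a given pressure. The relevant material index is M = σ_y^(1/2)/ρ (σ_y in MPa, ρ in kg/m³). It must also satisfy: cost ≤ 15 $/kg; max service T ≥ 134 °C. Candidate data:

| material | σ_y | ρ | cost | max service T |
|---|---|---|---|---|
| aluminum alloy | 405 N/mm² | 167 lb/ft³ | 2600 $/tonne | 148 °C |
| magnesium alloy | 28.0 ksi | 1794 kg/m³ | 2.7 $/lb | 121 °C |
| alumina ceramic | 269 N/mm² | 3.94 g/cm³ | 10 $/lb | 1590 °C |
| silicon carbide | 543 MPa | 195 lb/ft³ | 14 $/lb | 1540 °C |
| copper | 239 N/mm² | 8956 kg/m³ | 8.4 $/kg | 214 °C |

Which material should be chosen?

Screen on constraints: cost ≤ 15 $/kg; max service T ≥ 134 °C. Survivors: aluminum alloy, copper.
In SI units:
  aluminum alloy: σ_y = 405.0 MPa, ρ = 2675 kg/m³
  copper: σ_y = 239.0 MPa, ρ = 8956 kg/m³
  aluminum alloy: M = 7.52×10⁻³
  copper: M = 1.73×10⁻³
Aluminum alloy ranks first.

aluminum alloy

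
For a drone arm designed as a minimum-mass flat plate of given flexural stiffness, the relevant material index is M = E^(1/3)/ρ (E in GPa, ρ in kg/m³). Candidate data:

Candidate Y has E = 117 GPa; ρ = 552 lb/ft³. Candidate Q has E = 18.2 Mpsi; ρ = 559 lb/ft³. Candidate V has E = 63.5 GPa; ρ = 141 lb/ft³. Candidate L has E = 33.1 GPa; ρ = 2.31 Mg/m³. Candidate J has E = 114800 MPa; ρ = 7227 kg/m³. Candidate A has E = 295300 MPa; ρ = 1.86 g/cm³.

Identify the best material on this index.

candidate A

Normalizing units and computing the index:
  candidate Y: E = 117.0 GPa, ρ = 8842 kg/m³
  candidate Q: E = 125.5 GPa, ρ = 8954 kg/m³
  candidate V: E = 63.50 GPa, ρ = 2259 kg/m³
  candidate L: E = 33.10 GPa, ρ = 2310 kg/m³
  candidate J: E = 114.8 GPa, ρ = 7227 kg/m³
  candidate A: E = 295.3 GPa, ρ = 1860 kg/m³
  candidate A: M = 3.58×10⁻³
  candidate V: M = 1.77×10⁻³
  candidate L: M = 1.39×10⁻³
  candidate J: M = 0.672×10⁻³
  candidate Q: M = 0.559×10⁻³
  candidate Y: M = 0.553×10⁻³
The maximum is for candidate A.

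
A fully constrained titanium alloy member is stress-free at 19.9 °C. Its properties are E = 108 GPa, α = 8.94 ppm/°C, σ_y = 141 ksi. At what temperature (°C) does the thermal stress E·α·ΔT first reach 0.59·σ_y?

614 °C

σ_y = 141 ksi = 972.2 MPa.
E·α·ΔT = 573.6 MPa ⇒ ΔT = 573.6 / (108.0×10³ × 8.94×10⁻⁶) = 594.1 K.
T = 19.9 + 594.1 = 614.0 °C.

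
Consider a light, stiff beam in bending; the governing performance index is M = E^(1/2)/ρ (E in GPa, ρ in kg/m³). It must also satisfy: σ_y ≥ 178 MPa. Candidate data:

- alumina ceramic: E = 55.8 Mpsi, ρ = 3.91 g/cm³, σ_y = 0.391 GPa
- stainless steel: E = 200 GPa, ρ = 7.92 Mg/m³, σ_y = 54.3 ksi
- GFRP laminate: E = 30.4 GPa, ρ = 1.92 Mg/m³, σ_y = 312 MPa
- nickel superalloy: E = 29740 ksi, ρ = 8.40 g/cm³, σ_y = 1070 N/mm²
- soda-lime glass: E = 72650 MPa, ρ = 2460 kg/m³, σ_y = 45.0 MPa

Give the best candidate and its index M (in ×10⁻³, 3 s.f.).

Screen on constraints: σ_y ≥ 178 MPa. Survivors: alumina ceramic, stainless steel, GFRP laminate, nickel superalloy.
Putting every candidate on a common basis:
  alumina ceramic: E = 384.7 GPa, ρ = 3910 kg/m³
  stainless steel: E = 200.0 GPa, ρ = 7920 kg/m³
  GFRP laminate: E = 30.40 GPa, ρ = 1920 kg/m³
  nickel superalloy: E = 205.1 GPa, ρ = 8400 kg/m³
  alumina ceramic: M = 5.02×10⁻³
  GFRP laminate: M = 2.87×10⁻³
  stainless steel: M = 1.79×10⁻³
  nickel superalloy: M = 1.70×10⁻³
Highest index: alumina ceramic.

alumina ceramic, M = 5.02×10⁻³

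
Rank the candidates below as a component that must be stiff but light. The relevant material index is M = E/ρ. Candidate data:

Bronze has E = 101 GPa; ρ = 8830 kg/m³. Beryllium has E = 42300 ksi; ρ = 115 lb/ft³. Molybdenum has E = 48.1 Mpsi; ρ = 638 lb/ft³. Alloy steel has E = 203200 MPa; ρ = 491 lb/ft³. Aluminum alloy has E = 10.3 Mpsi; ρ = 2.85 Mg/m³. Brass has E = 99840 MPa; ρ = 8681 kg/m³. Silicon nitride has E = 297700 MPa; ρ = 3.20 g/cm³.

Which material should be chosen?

Putting every candidate on a common basis:
  bronze: E = 101.0 GPa, ρ = 8830 kg/m³
  beryllium: E = 291.6 GPa, ρ = 1842 kg/m³
  molybdenum: E = 331.6 GPa, ρ = 10220 kg/m³
  alloy steel: E = 203.2 GPa, ρ = 7865 kg/m³
  aluminum alloy: E = 71.02 GPa, ρ = 2850 kg/m³
  brass: E = 99.84 GPa, ρ = 8681 kg/m³
  silicon nitride: E = 297.7 GPa, ρ = 3200 kg/m³
  beryllium: M = 158 MN·m/kg
  silicon nitride: M = 93.0 MN·m/kg
  molybdenum: M = 32.5 MN·m/kg
  alloy steel: M = 25.8 MN·m/kg
  aluminum alloy: M = 24.9 MN·m/kg
  brass: M = 11.5 MN·m/kg
  bronze: M = 11.4 MN·m/kg
The maximum is for beryllium.

beryllium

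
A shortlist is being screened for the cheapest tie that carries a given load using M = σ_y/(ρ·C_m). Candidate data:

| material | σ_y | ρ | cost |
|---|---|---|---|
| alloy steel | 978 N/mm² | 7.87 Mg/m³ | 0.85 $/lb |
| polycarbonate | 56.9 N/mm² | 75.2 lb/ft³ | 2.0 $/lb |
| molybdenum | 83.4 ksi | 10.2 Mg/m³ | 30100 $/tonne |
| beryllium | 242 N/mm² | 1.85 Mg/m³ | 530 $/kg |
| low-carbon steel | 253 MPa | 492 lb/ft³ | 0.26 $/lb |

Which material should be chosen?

Putting every candidate on a common basis:
  alloy steel: σ_y = 978.0 MPa, ρ = 7870 kg/m³, cost = 1.874 $/kg
  polycarbonate: σ_y = 56.90 MPa, ρ = 1205 kg/m³, cost = 4.409 $/kg
  molybdenum: σ_y = 575.0 MPa, ρ = 10200 kg/m³, cost = 30.10 $/kg
  beryllium: σ_y = 242.0 MPa, ρ = 1850 kg/m³, cost = 530.0 $/kg
  low-carbon steel: σ_y = 253.0 MPa, ρ = 7881 kg/m³, cost = 0.5732 $/kg
  alloy steel: M = 66.3 kN·m per $
  low-carbon steel: M = 56.0 kN·m per $
  polycarbonate: M = 10.7 kN·m per $
  molybdenum: M = 1.87 kN·m per $
  beryllium: M = 0.247 kN·m per $
Alloy steel has the largest M.

alloy steel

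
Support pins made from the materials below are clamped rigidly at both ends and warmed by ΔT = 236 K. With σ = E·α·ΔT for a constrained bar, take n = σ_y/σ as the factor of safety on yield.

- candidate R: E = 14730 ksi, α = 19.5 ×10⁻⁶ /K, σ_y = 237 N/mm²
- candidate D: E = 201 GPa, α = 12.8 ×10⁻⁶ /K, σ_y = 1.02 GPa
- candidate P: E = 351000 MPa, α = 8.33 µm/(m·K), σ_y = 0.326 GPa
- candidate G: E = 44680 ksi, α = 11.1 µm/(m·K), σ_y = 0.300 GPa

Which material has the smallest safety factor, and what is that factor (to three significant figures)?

Converting E to GPa, α to ×10⁻⁶/K, σ_y to MPa, then σ and n for each:
  candidate R: E = 101.6, α = 19.5, σ_y = 237.0 → σ = 467 MPa, n = 0.507
  candidate D: E = 201.0, α = 12.8, σ_y = 1020 → σ = 607 MPa, n = 1.68
  candidate P: E = 351.0, α = 8.33, σ_y = 326.0 → σ = 690 MPa, n = 0.472
  candidate G: E = 308.1, α = 11.1, σ_y = 300.0 → σ = 807 MPa, n = 0.372
Smallest n: candidate G with n = 0.372.

candidate G, n = 0.372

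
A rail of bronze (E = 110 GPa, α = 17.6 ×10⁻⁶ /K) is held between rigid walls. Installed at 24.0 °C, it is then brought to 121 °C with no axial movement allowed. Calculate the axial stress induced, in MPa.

ΔT = 97.00 K. Constrained thermal stress σ = E·α·ΔT = 110.0×10³ MPa × 17.6×10⁻⁶ × 97.00 = 188 MPa (compressive).

188 MPa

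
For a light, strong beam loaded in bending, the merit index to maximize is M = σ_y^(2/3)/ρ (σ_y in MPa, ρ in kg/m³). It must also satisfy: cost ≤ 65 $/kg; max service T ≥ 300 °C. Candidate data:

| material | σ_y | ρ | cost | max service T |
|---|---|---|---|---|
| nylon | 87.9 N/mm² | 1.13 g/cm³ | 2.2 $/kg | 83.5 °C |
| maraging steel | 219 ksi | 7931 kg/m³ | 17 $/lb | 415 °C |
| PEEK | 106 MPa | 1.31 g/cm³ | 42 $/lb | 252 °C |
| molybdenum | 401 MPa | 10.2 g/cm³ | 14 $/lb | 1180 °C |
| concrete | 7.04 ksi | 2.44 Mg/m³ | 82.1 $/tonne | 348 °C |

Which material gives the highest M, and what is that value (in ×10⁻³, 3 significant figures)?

maraging steel, M = 16.6×10⁻³

Screen on constraints: cost ≤ 65 $/kg; max service T ≥ 300 °C. Survivors: maraging steel, molybdenum, concrete.
In SI units:
  maraging steel: σ_y = 1510 MPa, ρ = 7931 kg/m³
  molybdenum: σ_y = 401.0 MPa, ρ = 10200 kg/m³
  concrete: σ_y = 48.54 MPa, ρ = 2440 kg/m³
  maraging steel: M = 16.6×10⁻³
  concrete: M = 5.45×10⁻³
  molybdenum: M = 5.33×10⁻³
The maximum is for maraging steel.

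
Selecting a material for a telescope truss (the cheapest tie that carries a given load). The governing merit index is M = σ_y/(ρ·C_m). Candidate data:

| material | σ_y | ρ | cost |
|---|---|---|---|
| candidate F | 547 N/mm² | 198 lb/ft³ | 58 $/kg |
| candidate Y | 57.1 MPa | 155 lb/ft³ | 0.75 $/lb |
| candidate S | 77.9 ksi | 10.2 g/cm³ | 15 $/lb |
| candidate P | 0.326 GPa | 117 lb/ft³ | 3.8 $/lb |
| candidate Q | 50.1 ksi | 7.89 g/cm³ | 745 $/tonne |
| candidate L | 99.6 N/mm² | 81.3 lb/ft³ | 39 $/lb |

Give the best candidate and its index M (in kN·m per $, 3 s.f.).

candidate Q, M = 58.8 kN·m per $

In SI units:
  candidate F: σ_y = 547.0 MPa, ρ = 3172 kg/m³, cost = 58.00 $/kg
  candidate Y: σ_y = 57.10 MPa, ρ = 2483 kg/m³, cost = 1.653 $/kg
  candidate S: σ_y = 537.1 MPa, ρ = 10200 kg/m³, cost = 33.07 $/kg
  candidate P: σ_y = 326.0 MPa, ρ = 1874 kg/m³, cost = 8.377 $/kg
  candidate Q: σ_y = 345.4 MPa, ρ = 7890 kg/m³, cost = 0.7450 $/kg
  candidate L: σ_y = 99.60 MPa, ρ = 1302 kg/m³, cost = 85.98 $/kg
  candidate Q: M = 58.8 kN·m per $
  candidate P: M = 20.8 kN·m per $
  candidate Y: M = 13.9 kN·m per $
  candidate F: M = 2.97 kN·m per $
  candidate S: M = 1.59 kN·m per $
  candidate L: M = 0.890 kN·m per $
Candidate Q ranks first.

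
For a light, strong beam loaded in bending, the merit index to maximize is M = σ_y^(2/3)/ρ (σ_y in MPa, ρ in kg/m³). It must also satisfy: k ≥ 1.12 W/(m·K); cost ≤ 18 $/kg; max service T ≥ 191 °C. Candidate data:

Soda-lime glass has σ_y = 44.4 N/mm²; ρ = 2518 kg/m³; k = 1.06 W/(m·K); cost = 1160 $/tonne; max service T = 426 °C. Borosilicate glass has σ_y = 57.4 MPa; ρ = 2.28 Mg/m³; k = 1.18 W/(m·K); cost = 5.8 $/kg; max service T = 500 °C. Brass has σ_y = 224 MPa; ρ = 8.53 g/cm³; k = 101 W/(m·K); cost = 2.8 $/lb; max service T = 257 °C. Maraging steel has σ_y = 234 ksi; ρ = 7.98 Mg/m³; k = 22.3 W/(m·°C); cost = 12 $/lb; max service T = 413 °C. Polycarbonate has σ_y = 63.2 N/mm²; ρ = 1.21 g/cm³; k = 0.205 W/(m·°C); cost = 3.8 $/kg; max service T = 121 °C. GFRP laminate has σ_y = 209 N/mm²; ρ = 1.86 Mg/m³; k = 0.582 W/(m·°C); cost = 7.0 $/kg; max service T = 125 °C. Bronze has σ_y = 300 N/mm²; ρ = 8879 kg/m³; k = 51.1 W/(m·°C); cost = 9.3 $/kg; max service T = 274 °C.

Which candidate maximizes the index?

borosilicate glass

Screen on constraints: k ≥ 1.12 W/(m·K); cost ≤ 18 $/kg; max service T ≥ 191 °C. Survivors: borosilicate glass, brass, bronze.
In SI units:
  borosilicate glass: σ_y = 57.40 MPa, ρ = 2280 kg/m³
  brass: σ_y = 224.0 MPa, ρ = 8530 kg/m³
  bronze: σ_y = 300.0 MPa, ρ = 8879 kg/m³
  borosilicate glass: M = 6.53×10⁻³
  bronze: M = 5.05×10⁻³
  brass: M = 4.32×10⁻³
The maximum is for borosilicate glass.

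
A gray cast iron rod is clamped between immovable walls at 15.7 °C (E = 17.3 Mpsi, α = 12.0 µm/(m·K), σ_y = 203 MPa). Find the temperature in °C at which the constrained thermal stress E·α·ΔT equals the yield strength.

E = 17.3 Mpsi = 119.3 GPa.
E·α·ΔT = 203.0 MPa ⇒ ΔT = 203.0 / (119.3×10³ × 12.0×10⁻⁶) = 141.8 K.
T = 15.7 + 141.8 = 157.5 °C.

158 °C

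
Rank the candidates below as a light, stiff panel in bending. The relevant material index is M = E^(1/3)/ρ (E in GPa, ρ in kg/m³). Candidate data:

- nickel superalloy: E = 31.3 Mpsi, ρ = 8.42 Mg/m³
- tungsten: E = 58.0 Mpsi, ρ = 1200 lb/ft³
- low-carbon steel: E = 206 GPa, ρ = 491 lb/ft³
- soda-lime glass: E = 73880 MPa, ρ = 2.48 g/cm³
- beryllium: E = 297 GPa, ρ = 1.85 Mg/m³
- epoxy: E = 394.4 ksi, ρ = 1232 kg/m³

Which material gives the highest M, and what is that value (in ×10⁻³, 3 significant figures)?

Normalizing units and computing the index:
  nickel superalloy: E = 215.8 GPa, ρ = 8420 kg/m³
  tungsten: E = 399.9 GPa, ρ = 19220 kg/m³
  low-carbon steel: E = 206.0 GPa, ρ = 7865 kg/m³
  soda-lime glass: E = 73.88 GPa, ρ = 2480 kg/m³
  beryllium: E = 297.0 GPa, ρ = 1850 kg/m³
  epoxy: E = 2.719 GPa, ρ = 1232 kg/m³
  beryllium: M = 3.61×10⁻³
  soda-lime glass: M = 1.69×10⁻³
  epoxy: M = 1.13×10⁻³
  low-carbon steel: M = 0.751×10⁻³
  nickel superalloy: M = 0.712×10⁻³
  tungsten: M = 0.383×10⁻³
The maximum is for beryllium.

beryllium, M = 3.61×10⁻³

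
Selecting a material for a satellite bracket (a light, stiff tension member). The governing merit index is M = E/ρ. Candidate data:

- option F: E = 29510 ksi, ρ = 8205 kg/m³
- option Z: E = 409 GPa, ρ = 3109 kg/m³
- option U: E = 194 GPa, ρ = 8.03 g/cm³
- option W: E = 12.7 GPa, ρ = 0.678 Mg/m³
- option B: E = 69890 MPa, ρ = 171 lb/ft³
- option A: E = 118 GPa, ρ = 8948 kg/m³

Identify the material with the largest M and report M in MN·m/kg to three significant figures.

In SI units:
  option F: E = 203.5 GPa, ρ = 8205 kg/m³
  option Z: E = 409.0 GPa, ρ = 3109 kg/m³
  option U: E = 194.0 GPa, ρ = 8030 kg/m³
  option W: E = 12.70 GPa, ρ = 678.0 kg/m³
  option B: E = 69.89 GPa, ρ = 2739 kg/m³
  option A: E = 118.0 GPa, ρ = 8948 kg/m³
  option Z: M = 132 MN·m/kg
  option B: M = 25.5 MN·m/kg
  option F: M = 24.8 MN·m/kg
  option U: M = 24.2 MN·m/kg
  option W: M = 18.7 MN·m/kg
  option A: M = 13.2 MN·m/kg
Option Z ranks first.

option Z, M = 132 MN·m/kg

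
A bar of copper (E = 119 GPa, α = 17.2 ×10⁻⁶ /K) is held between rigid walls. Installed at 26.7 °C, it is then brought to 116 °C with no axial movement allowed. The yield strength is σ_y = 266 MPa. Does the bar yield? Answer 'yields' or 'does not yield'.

does not yield

ΔT = 89.30 K. Constrained thermal stress σ = E·α·ΔT = 119.0×10³ MPa × 17.2×10⁻⁶ × 89.30 = 183 MPa (compressive).
Compare to σ_y = 266 MPa: σ < σ_y, so it does not yield.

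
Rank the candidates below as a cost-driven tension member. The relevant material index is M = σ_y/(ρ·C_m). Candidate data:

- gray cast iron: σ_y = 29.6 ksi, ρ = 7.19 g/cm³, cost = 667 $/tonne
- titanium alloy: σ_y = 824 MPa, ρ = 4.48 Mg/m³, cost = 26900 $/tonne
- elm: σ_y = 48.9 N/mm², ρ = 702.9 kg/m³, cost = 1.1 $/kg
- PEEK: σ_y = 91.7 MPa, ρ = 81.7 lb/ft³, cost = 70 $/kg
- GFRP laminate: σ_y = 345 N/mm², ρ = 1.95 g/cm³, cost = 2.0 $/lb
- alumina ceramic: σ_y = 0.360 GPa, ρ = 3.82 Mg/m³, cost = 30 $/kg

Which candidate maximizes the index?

Normalizing units and computing the index:
  gray cast iron: σ_y = 204.1 MPa, ρ = 7190 kg/m³, cost = 0.6670 $/kg
  titanium alloy: σ_y = 824.0 MPa, ρ = 4480 kg/m³, cost = 26.90 $/kg
  elm: σ_y = 48.90 MPa, ρ = 702.9 kg/m³, cost = 1.100 $/kg
  PEEK: σ_y = 91.70 MPa, ρ = 1309 kg/m³, cost = 70.00 $/kg
  GFRP laminate: σ_y = 345.0 MPa, ρ = 1950 kg/m³, cost = 4.409 $/kg
  alumina ceramic: σ_y = 360.0 MPa, ρ = 3820 kg/m³, cost = 30.00 $/kg
  elm: M = 63.2 kN·m per $
  gray cast iron: M = 42.6 kN·m per $
  GFRP laminate: M = 40.1 kN·m per $
  titanium alloy: M = 6.84 kN·m per $
  alumina ceramic: M = 3.14 kN·m per $
  PEEK: M = 1.00 kN·m per $
The maximum is for elm.

elm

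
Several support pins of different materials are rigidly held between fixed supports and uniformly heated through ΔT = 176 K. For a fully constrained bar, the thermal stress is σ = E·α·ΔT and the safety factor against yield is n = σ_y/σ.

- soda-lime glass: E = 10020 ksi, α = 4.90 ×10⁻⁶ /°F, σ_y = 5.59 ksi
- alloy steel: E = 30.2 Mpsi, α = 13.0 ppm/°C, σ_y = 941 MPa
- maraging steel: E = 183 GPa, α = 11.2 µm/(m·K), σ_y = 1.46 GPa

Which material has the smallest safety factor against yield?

soda-lime glass

Per material, after unit conversion:
  soda-lime glass: E = 69.09, α = 8.82, σ_y = 38.54 → σ = 107 MPa, n = 0.359
  alloy steel: E = 208.2, α = 13.0, σ_y = 941.0 → σ = 476 MPa, n = 1.98
  maraging steel: E = 183.0, α = 11.2, σ_y = 1460 → σ = 361 MPa, n = 4.05
The minimum is soda-lime glass at n = 0.359.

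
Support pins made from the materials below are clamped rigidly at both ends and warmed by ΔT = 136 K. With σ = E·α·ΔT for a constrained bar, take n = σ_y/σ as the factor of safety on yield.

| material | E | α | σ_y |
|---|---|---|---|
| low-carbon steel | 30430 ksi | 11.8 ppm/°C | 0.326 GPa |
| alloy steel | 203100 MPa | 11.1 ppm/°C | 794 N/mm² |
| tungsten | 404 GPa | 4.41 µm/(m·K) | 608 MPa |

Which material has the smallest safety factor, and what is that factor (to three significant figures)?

In consistent units (E in GPa, α in ×10⁻⁶/K, σ_y in MPa):
  low-carbon steel: E = 209.8, α = 11.8, σ_y = 326.0 → σ = 337 MPa, n = 0.968
  alloy steel: E = 203.1, α = 11.1, σ_y = 794.0 → σ = 307 MPa, n = 2.59
  tungsten: E = 404.0, α = 4.41, σ_y = 608.0 → σ = 242 MPa, n = 2.51
Smallest n: low-carbon steel with n = 0.968.

low-carbon steel, n = 0.968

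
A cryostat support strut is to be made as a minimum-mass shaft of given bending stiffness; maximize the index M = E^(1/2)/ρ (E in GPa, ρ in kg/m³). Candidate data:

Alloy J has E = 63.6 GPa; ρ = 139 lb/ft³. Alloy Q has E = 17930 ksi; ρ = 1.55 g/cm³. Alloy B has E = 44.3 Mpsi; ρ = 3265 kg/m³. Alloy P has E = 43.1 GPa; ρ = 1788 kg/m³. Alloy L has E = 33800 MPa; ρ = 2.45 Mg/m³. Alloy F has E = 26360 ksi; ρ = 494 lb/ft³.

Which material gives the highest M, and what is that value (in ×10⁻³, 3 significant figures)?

After converting to SI:
  alloy J: E = 63.60 GPa, ρ = 2227 kg/m³
  alloy Q: E = 123.6 GPa, ρ = 1550 kg/m³
  alloy B: E = 305.4 GPa, ρ = 3265 kg/m³
  alloy P: E = 43.10 GPa, ρ = 1788 kg/m³
  alloy L: E = 33.80 GPa, ρ = 2450 kg/m³
  alloy F: E = 181.7 GPa, ρ = 7913 kg/m³
  alloy Q: M = 7.17×10⁻³
  alloy B: M = 5.35×10⁻³
  alloy P: M = 3.67×10⁻³
  alloy J: M = 3.58×10⁻³
  alloy L: M = 2.37×10⁻³
  alloy F: M = 1.70×10⁻³
Alloy Q ranks first.

alloy Q, M = 7.17×10⁻³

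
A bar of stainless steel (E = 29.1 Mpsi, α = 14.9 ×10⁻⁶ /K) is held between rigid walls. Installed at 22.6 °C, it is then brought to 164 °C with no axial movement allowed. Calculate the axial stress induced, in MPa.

E = 29.1 Mpsi = 200.6 GPa.
ΔT = 141.4 K. Constrained thermal stress σ = E·α·ΔT = 200.6×10³ MPa × 14.9×10⁻⁶ × 141.4 = 423 MPa (compressive).

423 MPa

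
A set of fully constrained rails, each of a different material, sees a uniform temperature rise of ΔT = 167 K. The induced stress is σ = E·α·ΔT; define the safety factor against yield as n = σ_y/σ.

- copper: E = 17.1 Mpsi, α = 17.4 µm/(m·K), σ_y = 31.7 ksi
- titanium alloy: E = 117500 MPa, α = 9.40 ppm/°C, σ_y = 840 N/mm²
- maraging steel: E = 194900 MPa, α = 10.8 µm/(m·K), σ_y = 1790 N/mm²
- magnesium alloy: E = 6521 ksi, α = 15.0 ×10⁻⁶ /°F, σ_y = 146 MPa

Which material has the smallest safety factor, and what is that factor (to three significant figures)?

In consistent units (E in GPa, α in ×10⁻⁶/K, σ_y in MPa):
  copper: E = 117.9, α = 17.4, σ_y = 218.6 → σ = 343 MPa, n = 0.638
  titanium alloy: E = 117.5, α = 9.40, σ_y = 840.0 → σ = 184 MPa, n = 4.55
  maraging steel: E = 194.9, α = 10.8, σ_y = 1790 → σ = 352 MPa, n = 5.09
  magnesium alloy: E = 44.96, α = 27.0, σ_y = 146.0 → σ = 203 MPa, n = 0.720
Smallest n: copper with n = 0.638.

copper, n = 0.638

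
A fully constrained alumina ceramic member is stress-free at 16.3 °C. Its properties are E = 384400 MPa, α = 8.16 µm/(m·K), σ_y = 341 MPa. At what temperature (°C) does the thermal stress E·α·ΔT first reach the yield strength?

E = 384400 MPa = 384.4 GPa.
E·α·ΔT = 341.0 MPa ⇒ ΔT = 341.0 / (384.4×10³ × 8.16×10⁻⁶) = 108.7 K.
T = 16.3 + 108.7 = 125.0 °C.

125 °C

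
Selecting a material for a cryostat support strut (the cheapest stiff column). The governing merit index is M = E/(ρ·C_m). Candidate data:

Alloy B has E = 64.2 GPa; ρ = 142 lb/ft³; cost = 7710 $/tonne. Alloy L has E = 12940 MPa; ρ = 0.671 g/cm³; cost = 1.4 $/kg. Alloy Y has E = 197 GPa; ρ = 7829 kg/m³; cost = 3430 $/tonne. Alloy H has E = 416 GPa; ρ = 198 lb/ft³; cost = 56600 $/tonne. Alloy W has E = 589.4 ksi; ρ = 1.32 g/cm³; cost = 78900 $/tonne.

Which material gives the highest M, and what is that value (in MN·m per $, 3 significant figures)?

After converting to SI:
  alloy B: E = 64.20 GPa, ρ = 2275 kg/m³, cost = 7.710 $/kg
  alloy L: E = 12.94 GPa, ρ = 671.0 kg/m³, cost = 1.400 $/kg
  alloy Y: E = 197.0 GPa, ρ = 7829 kg/m³, cost = 3.430 $/kg
  alloy H: E = 416.0 GPa, ρ = 3172 kg/m³, cost = 56.60 $/kg
  alloy W: E = 4.064 GPa, ρ = 1320 kg/m³, cost = 78.90 $/kg
  alloy L: M = 13.8 MN·m per $
  alloy Y: M = 7.34 MN·m per $
  alloy B: M = 3.66 MN·m per $
  alloy H: M = 2.32 MN·m per $
  alloy W: M = 0.0390 MN·m per $
Alloy L has the largest M.

alloy L, M = 13.8 MN·m per $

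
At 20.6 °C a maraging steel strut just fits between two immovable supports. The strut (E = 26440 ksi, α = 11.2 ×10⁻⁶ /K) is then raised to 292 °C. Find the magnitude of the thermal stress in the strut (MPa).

E = 26440 ksi = 182.3 GPa.
ΔT = 271.4 K. Constrained thermal stress σ = E·α·ΔT = 182.3×10³ MPa × 11.2×10⁻⁶ × 271.4 = 554 MPa (compressive).

554 MPa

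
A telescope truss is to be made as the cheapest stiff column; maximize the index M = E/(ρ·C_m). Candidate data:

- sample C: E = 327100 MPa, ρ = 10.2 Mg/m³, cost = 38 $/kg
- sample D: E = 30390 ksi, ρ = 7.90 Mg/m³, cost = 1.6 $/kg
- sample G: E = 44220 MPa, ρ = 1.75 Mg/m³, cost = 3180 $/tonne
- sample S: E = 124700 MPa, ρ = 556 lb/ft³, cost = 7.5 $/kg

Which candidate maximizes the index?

After converting to SI:
  sample C: E = 327.1 GPa, ρ = 10200 kg/m³, cost = 38.00 $/kg
  sample D: E = 209.5 GPa, ρ = 7900 kg/m³, cost = 1.600 $/kg
  sample G: E = 44.22 GPa, ρ = 1750 kg/m³, cost = 3.180 $/kg
  sample S: E = 124.7 GPa, ρ = 8906 kg/m³, cost = 7.500 $/kg
  sample D: M = 16.6 MN·m per $
  sample G: M = 7.95 MN·m per $
  sample S: M = 1.87 MN·m per $
  sample C: M = 0.844 MN·m per $
The maximum is for sample D.

sample D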